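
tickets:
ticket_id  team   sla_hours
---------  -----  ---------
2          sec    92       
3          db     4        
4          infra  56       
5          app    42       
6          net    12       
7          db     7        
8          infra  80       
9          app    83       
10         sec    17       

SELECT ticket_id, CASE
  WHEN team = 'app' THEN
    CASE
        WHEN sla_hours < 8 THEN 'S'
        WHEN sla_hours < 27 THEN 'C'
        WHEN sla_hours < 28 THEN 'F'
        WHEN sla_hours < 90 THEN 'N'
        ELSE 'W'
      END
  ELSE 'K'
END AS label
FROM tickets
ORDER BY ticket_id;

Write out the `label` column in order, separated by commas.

K, K, K, N, K, K, K, N, K

ticket_id=2: team='sec' → outer ELSE → K
ticket_id=3: team='db' → outer ELSE → K
ticket_id=4: team='infra' → outer ELSE → K
ticket_id=5: team='app' → inner[sla_hours < 90] → N
ticket_id=6: team='net' → outer ELSE → K
ticket_id=7: team='db' → outer ELSE → K
ticket_id=8: team='infra' → outer ELSE → K
ticket_id=9: team='app' → inner[sla_hours < 90] → N
ticket_id=10: team='sec' → outer ELSE → K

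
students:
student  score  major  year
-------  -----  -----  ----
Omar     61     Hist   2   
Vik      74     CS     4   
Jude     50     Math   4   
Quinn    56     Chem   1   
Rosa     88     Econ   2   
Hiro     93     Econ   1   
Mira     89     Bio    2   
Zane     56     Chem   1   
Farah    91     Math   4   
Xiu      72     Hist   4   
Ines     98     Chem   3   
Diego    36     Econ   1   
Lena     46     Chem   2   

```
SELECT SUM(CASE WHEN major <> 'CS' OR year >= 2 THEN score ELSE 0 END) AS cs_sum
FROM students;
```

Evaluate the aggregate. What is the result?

910

student=Omar: ✓ → 61
student=Vik: ✓ → 74
student=Jude: ✓ → 50
student=Quinn: ✓ → 56
student=Rosa: ✓ → 88
student=Hiro: ✓ → 93
student=Mira: ✓ → 89
student=Zane: ✓ → 56
student=Farah: ✓ → 91
student=Xiu: ✓ → 72
student=Ines: ✓ → 98
student=Diego: ✓ → 36
student=Lena: ✓ → 46
cs_sum = 61 + 74 + 50 + 56 + 88 + 93 + 89 + 56 + 91 + 72 + 98 + 36 + 46 = 910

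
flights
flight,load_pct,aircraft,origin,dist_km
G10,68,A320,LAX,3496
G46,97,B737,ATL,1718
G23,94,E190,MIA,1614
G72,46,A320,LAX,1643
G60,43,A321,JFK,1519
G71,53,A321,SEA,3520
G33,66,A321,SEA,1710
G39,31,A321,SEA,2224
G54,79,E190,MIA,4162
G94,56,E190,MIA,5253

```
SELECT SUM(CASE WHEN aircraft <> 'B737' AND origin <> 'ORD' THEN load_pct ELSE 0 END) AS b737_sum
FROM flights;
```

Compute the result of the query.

536

flight=G10: ✓ → 68
flight=G46: ✗
flight=G23: ✓ → 94
flight=G72: ✓ → 46
flight=G60: ✓ → 43
flight=G71: ✓ → 53
flight=G33: ✓ → 66
flight=G39: ✓ → 31
flight=G54: ✓ → 79
flight=G94: ✓ → 56
b737_sum = 68 + 94 + 46 + 43 + 53 + 66 + 31 + 79 + 56 = 536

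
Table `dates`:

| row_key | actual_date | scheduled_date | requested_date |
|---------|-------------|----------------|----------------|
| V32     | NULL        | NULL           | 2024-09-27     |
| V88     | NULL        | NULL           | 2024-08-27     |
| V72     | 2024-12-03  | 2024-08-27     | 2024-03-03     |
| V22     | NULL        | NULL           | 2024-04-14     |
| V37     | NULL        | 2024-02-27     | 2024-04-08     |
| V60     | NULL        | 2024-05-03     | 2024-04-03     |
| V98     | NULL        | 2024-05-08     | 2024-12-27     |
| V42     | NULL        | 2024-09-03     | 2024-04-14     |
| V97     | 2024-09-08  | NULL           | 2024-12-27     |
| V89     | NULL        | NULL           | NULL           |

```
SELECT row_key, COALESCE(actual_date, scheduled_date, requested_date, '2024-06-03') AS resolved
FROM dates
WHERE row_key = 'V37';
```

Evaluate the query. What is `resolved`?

row_key = V37: actual_date=NULL, scheduled_date=2024-02-27, requested_date=2024-04-08.
actual_date=NULL, scheduled_date=2024-02-27 → 2024-02-27

2024-02-27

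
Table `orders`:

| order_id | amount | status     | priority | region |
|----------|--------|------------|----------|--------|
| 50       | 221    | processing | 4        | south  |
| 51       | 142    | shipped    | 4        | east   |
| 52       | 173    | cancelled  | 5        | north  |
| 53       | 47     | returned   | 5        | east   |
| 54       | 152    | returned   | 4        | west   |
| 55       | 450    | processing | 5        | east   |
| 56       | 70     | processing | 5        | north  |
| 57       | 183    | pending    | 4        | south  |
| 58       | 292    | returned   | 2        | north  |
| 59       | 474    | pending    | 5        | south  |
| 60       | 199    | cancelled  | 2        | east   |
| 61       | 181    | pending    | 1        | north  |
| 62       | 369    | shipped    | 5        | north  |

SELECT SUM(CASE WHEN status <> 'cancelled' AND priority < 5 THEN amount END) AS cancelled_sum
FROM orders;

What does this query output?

order_id=50: ✓ → 221
order_id=51: ✓ → 142
order_id=52: ✗
order_id=53: ✗
order_id=54: ✓ → 152
order_id=55: ✗
order_id=56: ✗
order_id=57: ✓ → 183
order_id=58: ✓ → 292
order_id=59: ✗
order_id=60: ✗
order_id=61: ✓ → 181
order_id=62: ✗
cancelled_sum = 221 + 142 + 152 + 183 + 292 + 181 = 1171

1171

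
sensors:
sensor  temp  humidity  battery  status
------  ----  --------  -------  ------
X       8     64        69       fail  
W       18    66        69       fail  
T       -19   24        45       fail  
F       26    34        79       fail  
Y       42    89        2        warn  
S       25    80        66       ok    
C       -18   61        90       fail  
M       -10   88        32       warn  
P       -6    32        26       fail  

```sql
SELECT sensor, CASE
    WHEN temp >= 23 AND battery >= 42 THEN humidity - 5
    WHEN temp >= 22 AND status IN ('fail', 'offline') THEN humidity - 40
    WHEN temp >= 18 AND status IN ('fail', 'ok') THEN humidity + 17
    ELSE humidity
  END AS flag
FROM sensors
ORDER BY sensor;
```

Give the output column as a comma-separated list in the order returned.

sensor=C: ELSE → 61
sensor=F: temp >= 23 AND battery >= 42 → 29
sensor=M: ELSE → 88
sensor=P: ELSE → 32
sensor=S: temp >= 23 AND battery >= 42 → 75
sensor=T: ELSE → 24
sensor=W: temp >= 18 AND status IN ('fail', 'ok') → 83
sensor=X: ELSE → 64
sensor=Y: ELSE → 89

61, 29, 88, 32, 75, 24, 83, 64, 89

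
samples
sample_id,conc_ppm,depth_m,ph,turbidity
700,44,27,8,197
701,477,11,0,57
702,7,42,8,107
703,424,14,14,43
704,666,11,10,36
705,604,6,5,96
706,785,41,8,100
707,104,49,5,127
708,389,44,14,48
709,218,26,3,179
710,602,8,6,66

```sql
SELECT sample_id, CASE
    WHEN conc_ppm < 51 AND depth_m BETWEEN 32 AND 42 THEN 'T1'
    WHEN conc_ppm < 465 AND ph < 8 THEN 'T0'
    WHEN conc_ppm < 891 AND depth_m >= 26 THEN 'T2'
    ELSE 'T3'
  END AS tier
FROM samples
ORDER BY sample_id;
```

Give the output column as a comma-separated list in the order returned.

T2, T3, T1, T3, T3, T3, T2, T0, T2, T0, T3

sample_id=700: conc_ppm < 891 AND depth_m >= 26 → T2
sample_id=701: ELSE → T3
sample_id=702: conc_ppm < 51 AND depth_m BETWEEN 32 AND 42 → T1
sample_id=703: ELSE → T3
sample_id=704: ELSE → T3
sample_id=705: ELSE → T3
sample_id=706: conc_ppm < 891 AND depth_m >= 26 → T2
sample_id=707: conc_ppm < 465 AND ph < 8 → T0
sample_id=708: conc_ppm < 891 AND depth_m >= 26 → T2
sample_id=709: conc_ppm < 465 AND ph < 8 → T0
sample_id=710: ELSE → T3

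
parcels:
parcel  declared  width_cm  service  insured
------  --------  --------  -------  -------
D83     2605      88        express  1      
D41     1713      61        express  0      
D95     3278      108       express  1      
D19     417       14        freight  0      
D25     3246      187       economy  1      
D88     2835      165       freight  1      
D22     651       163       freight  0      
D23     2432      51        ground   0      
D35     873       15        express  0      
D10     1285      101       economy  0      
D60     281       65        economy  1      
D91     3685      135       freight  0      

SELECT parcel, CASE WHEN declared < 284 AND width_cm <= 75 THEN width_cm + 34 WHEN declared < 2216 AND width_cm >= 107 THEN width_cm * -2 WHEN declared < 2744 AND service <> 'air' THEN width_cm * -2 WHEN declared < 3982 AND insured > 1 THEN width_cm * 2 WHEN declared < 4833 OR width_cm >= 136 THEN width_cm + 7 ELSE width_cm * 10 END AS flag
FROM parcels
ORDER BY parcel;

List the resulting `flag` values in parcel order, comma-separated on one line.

-202, -28, -326, -102, 194, -30, -122, 99, -176, 172, 142, 115

parcel=D10: declared < 2744 AND service <> 'air' → -202
parcel=D19: declared < 2744 AND service <> 'air' → -28
parcel=D22: declared < 2216 AND width_cm >= 107 → -326
parcel=D23: declared < 2744 AND service <> 'air' → -102
parcel=D25: declared < 4833 OR width_cm >= 136 → 194
parcel=D35: declared < 2744 AND service <> 'air' → -30
parcel=D41: declared < 2744 AND service <> 'air' → -122
parcel=D60: declared < 284 AND width_cm <= 75 → 99
parcel=D83: declared < 2744 AND service <> 'air' → -176
parcel=D88: declared < 4833 OR width_cm >= 136 → 172
parcel=D91: declared < 4833 OR width_cm >= 136 → 142
parcel=D95: declared < 4833 OR width_cm >= 136 → 115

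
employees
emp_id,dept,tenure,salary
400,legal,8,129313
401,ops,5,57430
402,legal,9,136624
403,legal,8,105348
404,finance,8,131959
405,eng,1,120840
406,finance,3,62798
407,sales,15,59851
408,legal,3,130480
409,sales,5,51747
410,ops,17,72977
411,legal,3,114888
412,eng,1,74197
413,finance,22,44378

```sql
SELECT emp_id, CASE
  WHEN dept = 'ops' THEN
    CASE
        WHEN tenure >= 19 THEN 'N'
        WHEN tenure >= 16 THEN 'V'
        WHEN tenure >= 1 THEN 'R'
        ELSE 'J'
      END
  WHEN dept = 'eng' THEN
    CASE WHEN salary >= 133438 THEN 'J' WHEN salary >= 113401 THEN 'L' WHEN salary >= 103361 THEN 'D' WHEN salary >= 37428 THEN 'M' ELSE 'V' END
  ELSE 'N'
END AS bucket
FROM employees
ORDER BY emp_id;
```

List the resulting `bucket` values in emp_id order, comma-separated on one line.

N, R, N, N, N, L, N, N, N, N, V, N, M, N

emp_id=400: dept='legal' → outer ELSE → N
emp_id=401: dept='ops' → inner[tenure >= 1] → R
emp_id=402: dept='legal' → outer ELSE → N
emp_id=403: dept='legal' → outer ELSE → N
emp_id=404: dept='finance' → outer ELSE → N
emp_id=405: dept='eng' → inner[salary >= 113401] → L
emp_id=406: dept='finance' → outer ELSE → N
emp_id=407: dept='sales' → outer ELSE → N
emp_id=408: dept='legal' → outer ELSE → N
emp_id=409: dept='sales' → outer ELSE → N
emp_id=410: dept='ops' → inner[tenure >= 16] → V
emp_id=411: dept='legal' → outer ELSE → N
emp_id=412: dept='eng' → inner[salary >= 37428] → M
emp_id=413: dept='finance' → outer ELSE → N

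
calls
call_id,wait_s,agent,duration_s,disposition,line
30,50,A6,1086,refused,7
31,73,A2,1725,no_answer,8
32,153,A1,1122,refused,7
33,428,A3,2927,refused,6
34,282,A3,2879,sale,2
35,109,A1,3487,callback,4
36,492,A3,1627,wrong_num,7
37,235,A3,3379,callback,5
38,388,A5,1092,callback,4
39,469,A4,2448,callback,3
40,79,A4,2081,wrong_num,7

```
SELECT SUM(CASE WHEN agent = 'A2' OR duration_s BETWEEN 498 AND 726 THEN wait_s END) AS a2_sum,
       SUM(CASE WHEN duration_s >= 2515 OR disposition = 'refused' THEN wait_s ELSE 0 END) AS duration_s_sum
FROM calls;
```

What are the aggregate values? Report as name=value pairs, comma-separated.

[a2_sum: agent = 'A2' OR duration_s BETWEEN 498 AND 726]
call_id=30: ✗
call_id=31: ✓ → 73
call_id=32: ✗
call_id=33: ✗
call_id=34: ✗
call_id=35: ✗
call_id=36: ✗
call_id=37: ✗
call_id=38: ✗
call_id=39: ✗
call_id=40: ✗
a2_sum = 73
—
[duration_s_sum: duration_s >= 2515 OR disposition = 'refused']
call_id=30: ✓ → 50
call_id=31: ✗
call_id=32: ✓ → 153
call_id=33: ✓ → 428
call_id=34: ✓ → 282
call_id=35: ✓ → 109
call_id=36: ✗
call_id=37: ✓ → 235
call_id=38: ✗
call_id=39: ✗
call_id=40: ✗
duration_s_sum = 50 + 153 + 428 + 282 + 109 + 235 = 1257

a2_sum=73, duration_s_sum=1257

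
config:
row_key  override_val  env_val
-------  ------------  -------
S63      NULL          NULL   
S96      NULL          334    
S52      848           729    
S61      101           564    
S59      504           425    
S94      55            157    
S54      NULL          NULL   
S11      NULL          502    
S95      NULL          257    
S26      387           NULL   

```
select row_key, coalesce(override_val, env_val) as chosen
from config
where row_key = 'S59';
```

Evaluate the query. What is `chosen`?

504

row_key = S59: override_val=504, env_val=425.
override_val=504 → 504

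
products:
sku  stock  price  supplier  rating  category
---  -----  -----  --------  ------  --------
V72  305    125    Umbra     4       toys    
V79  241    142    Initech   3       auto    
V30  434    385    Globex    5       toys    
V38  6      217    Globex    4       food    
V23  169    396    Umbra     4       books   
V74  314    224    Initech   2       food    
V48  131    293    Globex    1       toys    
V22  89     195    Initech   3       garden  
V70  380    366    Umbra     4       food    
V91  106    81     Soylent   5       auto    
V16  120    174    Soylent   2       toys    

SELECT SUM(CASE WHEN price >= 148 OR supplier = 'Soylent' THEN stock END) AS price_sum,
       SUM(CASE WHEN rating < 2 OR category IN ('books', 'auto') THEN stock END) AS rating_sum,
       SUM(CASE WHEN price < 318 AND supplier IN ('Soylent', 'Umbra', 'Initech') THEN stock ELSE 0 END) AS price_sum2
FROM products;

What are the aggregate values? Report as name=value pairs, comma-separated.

price_sum=1749, rating_sum=647, price_sum2=1175

[price_sum: price >= 148 OR supplier = 'Soylent']
sku=V72: ✗
sku=V79: ✗
sku=V30: ✓ → 434
sku=V38: ✓ → 6
sku=V23: ✓ → 169
sku=V74: ✓ → 314
sku=V48: ✓ → 131
sku=V22: ✓ → 89
sku=V70: ✓ → 380
sku=V91: ✓ → 106
sku=V16: ✓ → 120
price_sum = 434 + 6 + 169 + 314 + 131 + 89 + 380 + 106 + 120 = 1749
—
[rating_sum: rating < 2 OR category IN ('books', 'auto')]
sku=V72: ✗
sku=V79: ✓ → 241
sku=V30: ✗
sku=V38: ✗
sku=V23: ✓ → 169
sku=V74: ✗
sku=V48: ✓ → 131
sku=V22: ✗
sku=V70: ✗
sku=V91: ✓ → 106
sku=V16: ✗
rating_sum = 241 + 169 + 131 + 106 = 647
—
[price_sum2: price < 318 AND supplier IN ('Soylent', 'Umbra', 'Initech')]
sku=V72: ✓ → 305
sku=V79: ✓ → 241
sku=V30: ✗
sku=V38: ✗
sku=V23: ✗
sku=V74: ✓ → 314
sku=V48: ✗
sku=V22: ✓ → 89
sku=V70: ✗
sku=V91: ✓ → 106
sku=V16: ✓ → 120
price_sum2 = 305 + 241 + 314 + 89 + 106 + 120 = 1175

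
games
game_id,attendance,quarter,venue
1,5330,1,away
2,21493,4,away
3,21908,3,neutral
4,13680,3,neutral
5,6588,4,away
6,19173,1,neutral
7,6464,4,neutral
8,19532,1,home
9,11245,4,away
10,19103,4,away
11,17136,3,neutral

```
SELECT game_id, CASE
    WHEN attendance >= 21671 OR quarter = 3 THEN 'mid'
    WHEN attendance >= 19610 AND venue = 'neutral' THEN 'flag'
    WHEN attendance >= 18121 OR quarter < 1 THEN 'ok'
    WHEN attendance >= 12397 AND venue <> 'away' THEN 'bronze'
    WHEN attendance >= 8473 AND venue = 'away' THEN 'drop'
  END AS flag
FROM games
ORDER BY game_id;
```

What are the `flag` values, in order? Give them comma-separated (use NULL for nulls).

game_id=1: (no match → NULL) → NULL
game_id=2: attendance >= 18121 OR quarter < 1 → ok
game_id=3: attendance >= 21671 OR quarter = 3 → mid
game_id=4: attendance >= 21671 OR quarter = 3 → mid
game_id=5: (no match → NULL) → NULL
game_id=6: attendance >= 18121 OR quarter < 1 → ok
game_id=7: (no match → NULL) → NULL
game_id=8: attendance >= 18121 OR quarter < 1 → ok
game_id=9: attendance >= 8473 AND venue = 'away' → drop
game_id=10: attendance >= 18121 OR quarter < 1 → ok
game_id=11: attendance >= 21671 OR quarter = 3 → mid

NULL, ok, mid, mid, NULL, ok, NULL, ok, drop, ok, mid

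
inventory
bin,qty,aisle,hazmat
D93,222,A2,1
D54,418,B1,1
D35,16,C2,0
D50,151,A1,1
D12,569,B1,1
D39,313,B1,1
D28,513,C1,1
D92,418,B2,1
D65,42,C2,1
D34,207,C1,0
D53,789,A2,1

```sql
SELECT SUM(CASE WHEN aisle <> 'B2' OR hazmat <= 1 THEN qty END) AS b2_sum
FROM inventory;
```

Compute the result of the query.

bin=D93: ✓ → 222
bin=D54: ✓ → 418
bin=D35: ✓ → 16
bin=D50: ✓ → 151
bin=D12: ✓ → 569
bin=D39: ✓ → 313
bin=D28: ✓ → 513
bin=D92: ✓ → 418
bin=D65: ✓ → 42
bin=D34: ✓ → 207
bin=D53: ✓ → 789
b2_sum = 222 + 418 + 16 + 151 + 569 + 313 + 513 + 418 + 42 + 207 + 789 = 3658

3658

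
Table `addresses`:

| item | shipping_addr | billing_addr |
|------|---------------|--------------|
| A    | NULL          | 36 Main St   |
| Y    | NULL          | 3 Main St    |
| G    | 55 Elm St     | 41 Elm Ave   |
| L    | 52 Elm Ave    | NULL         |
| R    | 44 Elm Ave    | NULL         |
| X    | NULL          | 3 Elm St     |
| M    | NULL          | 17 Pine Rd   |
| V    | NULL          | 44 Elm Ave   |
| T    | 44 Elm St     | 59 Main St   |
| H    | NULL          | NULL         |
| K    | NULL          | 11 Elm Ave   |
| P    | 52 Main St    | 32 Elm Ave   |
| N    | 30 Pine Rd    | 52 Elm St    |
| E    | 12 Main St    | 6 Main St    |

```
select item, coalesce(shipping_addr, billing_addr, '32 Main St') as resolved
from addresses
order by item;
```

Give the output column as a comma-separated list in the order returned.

36 Main St, 12 Main St, 55 Elm St, 32 Main St, 11 Elm Ave, 52 Elm Ave, 17 Pine Rd, 30 Pine Rd, 52 Main St, 44 Elm Ave, 44 Elm St, 44 Elm Ave, 3 Elm St, 3 Main St

item=A: shipping_addr=NULL, billing_addr=36 Main St → 36 Main St
item=E: shipping_addr=12 Main St → 12 Main St
item=G: shipping_addr=55 Elm St → 55 Elm St
item=H: shipping_addr=NULL, billing_addr=NULL, → literal 32 Main St → 32 Main St
item=K: shipping_addr=NULL, billing_addr=11 Elm Ave → 11 Elm Ave
item=L: shipping_addr=52 Elm Ave → 52 Elm Ave
item=M: shipping_addr=NULL, billing_addr=17 Pine Rd → 17 Pine Rd
item=N: shipping_addr=30 Pine Rd → 30 Pine Rd
item=P: shipping_addr=52 Main St → 52 Main St
item=R: shipping_addr=44 Elm Ave → 44 Elm Ave
item=T: shipping_addr=44 Elm St → 44 Elm St
item=V: shipping_addr=NULL, billing_addr=44 Elm Ave → 44 Elm Ave
item=X: shipping_addr=NULL, billing_addr=3 Elm St → 3 Elm St
item=Y: shipping_addr=NULL, billing_addr=3 Main St → 3 Main St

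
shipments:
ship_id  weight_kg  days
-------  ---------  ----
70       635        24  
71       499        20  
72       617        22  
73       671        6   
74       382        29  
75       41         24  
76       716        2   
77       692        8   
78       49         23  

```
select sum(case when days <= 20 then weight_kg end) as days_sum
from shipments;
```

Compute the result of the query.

ship_id=70: ✗
ship_id=71: ✓ → 499
ship_id=72: ✗
ship_id=73: ✓ → 671
ship_id=74: ✗
ship_id=75: ✗
ship_id=76: ✓ → 716
ship_id=77: ✓ → 692
ship_id=78: ✗
days_sum = 499 + 671 + 716 + 692 = 2578

2578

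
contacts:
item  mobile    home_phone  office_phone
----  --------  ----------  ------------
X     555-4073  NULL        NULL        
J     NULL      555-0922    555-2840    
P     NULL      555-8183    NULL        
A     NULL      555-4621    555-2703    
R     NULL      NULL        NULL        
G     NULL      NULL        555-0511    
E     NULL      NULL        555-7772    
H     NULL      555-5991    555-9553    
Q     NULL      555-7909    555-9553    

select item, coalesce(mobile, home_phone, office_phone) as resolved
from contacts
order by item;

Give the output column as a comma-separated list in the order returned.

555-4621, 555-7772, 555-0511, 555-5991, 555-0922, 555-8183, 555-7909, NULL, 555-4073

item=A: mobile=NULL, home_phone=555-4621 → 555-4621
item=E: mobile=NULL, home_phone=NULL, office_phone=555-7772 → 555-7772
item=G: mobile=NULL, home_phone=NULL, office_phone=555-0511 → 555-0511
item=H: mobile=NULL, home_phone=555-5991 → 555-5991
item=J: mobile=NULL, home_phone=555-0922 → 555-0922
item=P: mobile=NULL, home_phone=555-8183 → 555-8183
item=Q: mobile=NULL, home_phone=555-7909 → 555-7909
item=R: mobile=NULL, home_phone=NULL, office_phone=NULL (all NULL) → NULL
item=X: mobile=555-4073 → 555-4073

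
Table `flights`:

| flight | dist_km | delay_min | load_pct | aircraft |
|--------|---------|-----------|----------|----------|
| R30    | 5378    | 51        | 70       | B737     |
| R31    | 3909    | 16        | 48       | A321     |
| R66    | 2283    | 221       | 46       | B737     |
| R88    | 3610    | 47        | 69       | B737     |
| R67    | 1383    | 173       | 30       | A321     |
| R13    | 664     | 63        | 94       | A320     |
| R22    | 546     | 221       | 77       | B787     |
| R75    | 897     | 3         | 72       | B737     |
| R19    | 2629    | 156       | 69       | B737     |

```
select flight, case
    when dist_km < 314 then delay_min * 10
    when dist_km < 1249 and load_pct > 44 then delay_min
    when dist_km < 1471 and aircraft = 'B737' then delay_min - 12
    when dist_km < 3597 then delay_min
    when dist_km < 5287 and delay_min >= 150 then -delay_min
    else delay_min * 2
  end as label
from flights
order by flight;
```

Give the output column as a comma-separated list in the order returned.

63, 156, 221, 102, 32, 221, 173, 3, 94

flight=R13: dist_km < 1249 and load_pct > 44 → 63
flight=R19: dist_km < 3597 → 156
flight=R22: dist_km < 1249 and load_pct > 44 → 221
flight=R30: ELSE → 102
flight=R31: ELSE → 32
flight=R66: dist_km < 3597 → 221
flight=R67: dist_km < 3597 → 173
flight=R75: dist_km < 1249 and load_pct > 44 → 3
flight=R88: ELSE → 94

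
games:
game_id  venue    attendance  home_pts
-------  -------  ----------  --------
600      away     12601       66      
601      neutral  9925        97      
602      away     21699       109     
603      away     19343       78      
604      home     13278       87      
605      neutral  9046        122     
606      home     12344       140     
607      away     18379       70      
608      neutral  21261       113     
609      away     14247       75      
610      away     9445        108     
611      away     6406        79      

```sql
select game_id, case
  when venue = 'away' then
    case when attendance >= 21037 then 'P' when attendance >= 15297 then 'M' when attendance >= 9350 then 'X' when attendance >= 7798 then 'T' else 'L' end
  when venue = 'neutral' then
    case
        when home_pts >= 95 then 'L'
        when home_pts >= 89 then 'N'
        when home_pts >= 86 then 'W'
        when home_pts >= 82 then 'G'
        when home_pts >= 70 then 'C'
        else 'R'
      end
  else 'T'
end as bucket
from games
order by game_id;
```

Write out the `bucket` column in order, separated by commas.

X, L, P, M, T, L, T, M, L, X, X, L

game_id=600: venue='away' → inner[attendance >= 9350] → X
game_id=601: venue='neutral' → inner[home_pts >= 95] → L
game_id=602: venue='away' → inner[attendance >= 21037] → P
game_id=603: venue='away' → inner[attendance >= 15297] → M
game_id=604: venue='home' → outer ELSE → T
game_id=605: venue='neutral' → inner[home_pts >= 95] → L
game_id=606: venue='home' → outer ELSE → T
game_id=607: venue='away' → inner[attendance >= 15297] → M
game_id=608: venue='neutral' → inner[home_pts >= 95] → L
game_id=609: venue='away' → inner[attendance >= 9350] → X
game_id=610: venue='away' → inner[attendance >= 9350] → X
game_id=611: venue='away' → inner[ELSE] → L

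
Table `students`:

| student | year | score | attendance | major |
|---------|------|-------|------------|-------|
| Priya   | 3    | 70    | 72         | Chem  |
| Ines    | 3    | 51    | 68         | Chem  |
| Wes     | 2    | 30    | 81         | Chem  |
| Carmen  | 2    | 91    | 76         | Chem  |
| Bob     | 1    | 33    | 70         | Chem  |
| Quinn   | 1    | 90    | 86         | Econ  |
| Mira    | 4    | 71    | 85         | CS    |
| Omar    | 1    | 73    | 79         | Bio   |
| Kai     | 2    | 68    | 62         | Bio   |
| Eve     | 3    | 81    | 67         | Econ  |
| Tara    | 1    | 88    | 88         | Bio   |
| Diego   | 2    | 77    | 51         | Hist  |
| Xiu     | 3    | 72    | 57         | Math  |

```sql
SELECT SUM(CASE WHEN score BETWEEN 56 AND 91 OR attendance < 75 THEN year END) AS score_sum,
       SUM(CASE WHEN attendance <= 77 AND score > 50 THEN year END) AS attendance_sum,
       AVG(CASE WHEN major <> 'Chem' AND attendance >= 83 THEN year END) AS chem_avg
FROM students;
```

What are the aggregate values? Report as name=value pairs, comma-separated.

[score_sum: score BETWEEN 56 AND 91 OR attendance < 75]
student=Priya: ✓ → 3
student=Ines: ✓ → 3
student=Wes: ✗
student=Carmen: ✓ → 2
student=Bob: ✓ → 1
student=Quinn: ✓ → 1
student=Mira: ✓ → 4
student=Omar: ✓ → 1
student=Kai: ✓ → 2
student=Eve: ✓ → 3
student=Tara: ✓ → 1
student=Diego: ✓ → 2
student=Xiu: ✓ → 3
score_sum = 3 + 3 + 2 + 1 + 1 + 4 + 1 + 2 + 3 + 1 + 2 + 3 = 26
—
[attendance_sum: attendance <= 77 AND score > 50]
student=Priya: ✓ → 3
student=Ines: ✓ → 3
student=Wes: ✗
student=Carmen: ✓ → 2
student=Bob: ✗
student=Quinn: ✗
student=Mira: ✗
student=Omar: ✗
student=Kai: ✓ → 2
student=Eve: ✓ → 3
student=Tara: ✗
student=Diego: ✓ → 2
student=Xiu: ✓ → 3
attendance_sum = 3 + 3 + 2 + 2 + 3 + 2 + 3 = 18
—
[chem_avg: major <> 'Chem' AND attendance >= 83]
student=Priya: ✗
student=Ines: ✗
student=Wes: ✗
student=Carmen: ✗
student=Bob: ✗
student=Quinn: ✓ → 1
student=Mira: ✓ → 4
student=Omar: ✗
student=Kai: ✗
student=Eve: ✗
student=Tara: ✓ → 1
student=Diego: ✗
student=Xiu: ✗
chem_avg = (1 + 4 + 1) / 3 = 2

score_sum=26, attendance_sum=18, chem_avg=2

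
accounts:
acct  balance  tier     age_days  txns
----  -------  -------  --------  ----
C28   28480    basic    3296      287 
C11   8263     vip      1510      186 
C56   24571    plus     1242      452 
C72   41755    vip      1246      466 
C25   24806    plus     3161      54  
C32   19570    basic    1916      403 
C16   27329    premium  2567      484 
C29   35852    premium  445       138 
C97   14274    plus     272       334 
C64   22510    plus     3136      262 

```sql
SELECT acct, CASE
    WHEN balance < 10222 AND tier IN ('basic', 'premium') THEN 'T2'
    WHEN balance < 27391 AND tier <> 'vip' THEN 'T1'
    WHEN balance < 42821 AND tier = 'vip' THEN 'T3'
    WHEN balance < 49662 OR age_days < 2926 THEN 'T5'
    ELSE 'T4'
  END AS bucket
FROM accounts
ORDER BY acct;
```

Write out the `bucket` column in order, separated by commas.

acct=C11: balance < 42821 AND tier = 'vip' → T3
acct=C16: balance < 27391 AND tier <> 'vip' → T1
acct=C25: balance < 27391 AND tier <> 'vip' → T1
acct=C28: balance < 49662 OR age_days < 2926 → T5
acct=C29: balance < 49662 OR age_days < 2926 → T5
acct=C32: balance < 27391 AND tier <> 'vip' → T1
acct=C56: balance < 27391 AND tier <> 'vip' → T1
acct=C64: balance < 27391 AND tier <> 'vip' → T1
acct=C72: balance < 42821 AND tier = 'vip' → T3
acct=C97: balance < 27391 AND tier <> 'vip' → T1

T3, T1, T1, T5, T5, T1, T1, T1, T3, T1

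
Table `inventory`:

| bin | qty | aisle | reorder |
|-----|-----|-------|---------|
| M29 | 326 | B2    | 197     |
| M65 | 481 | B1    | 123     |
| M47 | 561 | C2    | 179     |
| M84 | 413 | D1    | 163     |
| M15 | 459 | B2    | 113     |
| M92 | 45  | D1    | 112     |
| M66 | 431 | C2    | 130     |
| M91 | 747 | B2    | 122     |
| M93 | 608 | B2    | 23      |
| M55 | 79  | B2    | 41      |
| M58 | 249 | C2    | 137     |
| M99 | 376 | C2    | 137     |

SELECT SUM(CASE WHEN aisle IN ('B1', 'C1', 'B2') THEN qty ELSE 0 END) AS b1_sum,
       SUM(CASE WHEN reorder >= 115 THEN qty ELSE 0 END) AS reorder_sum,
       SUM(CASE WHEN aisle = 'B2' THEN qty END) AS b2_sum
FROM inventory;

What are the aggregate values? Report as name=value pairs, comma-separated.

b1_sum=2700, reorder_sum=3584, b2_sum=2219

[b1_sum: aisle IN ('B1', 'C1', 'B2')]
bin=M29: ✓ → 326
bin=M65: ✓ → 481
bin=M47: ✗
bin=M84: ✗
bin=M15: ✓ → 459
bin=M92: ✗
bin=M66: ✗
bin=M91: ✓ → 747
bin=M93: ✓ → 608
bin=M55: ✓ → 79
bin=M58: ✗
bin=M99: ✗
b1_sum = 326 + 481 + 459 + 747 + 608 + 79 = 2700
—
[reorder_sum: reorder >= 115]
bin=M29: ✓ → 326
bin=M65: ✓ → 481
bin=M47: ✓ → 561
bin=M84: ✓ → 413
bin=M15: ✗
bin=M92: ✗
bin=M66: ✓ → 431
bin=M91: ✓ → 747
bin=M93: ✗
bin=M55: ✗
bin=M58: ✓ → 249
bin=M99: ✓ → 376
reorder_sum = 326 + 481 + 561 + 413 + 431 + 747 + 249 + 376 = 3584
—
[b2_sum: aisle = 'B2']
bin=M29: ✓ → 326
bin=M65: ✗
bin=M47: ✗
bin=M84: ✗
bin=M15: ✓ → 459
bin=M92: ✗
bin=M66: ✗
bin=M91: ✓ → 747
bin=M93: ✓ → 608
bin=M55: ✓ → 79
bin=M58: ✗
bin=M99: ✗
b2_sum = 326 + 459 + 747 + 608 + 79 = 2219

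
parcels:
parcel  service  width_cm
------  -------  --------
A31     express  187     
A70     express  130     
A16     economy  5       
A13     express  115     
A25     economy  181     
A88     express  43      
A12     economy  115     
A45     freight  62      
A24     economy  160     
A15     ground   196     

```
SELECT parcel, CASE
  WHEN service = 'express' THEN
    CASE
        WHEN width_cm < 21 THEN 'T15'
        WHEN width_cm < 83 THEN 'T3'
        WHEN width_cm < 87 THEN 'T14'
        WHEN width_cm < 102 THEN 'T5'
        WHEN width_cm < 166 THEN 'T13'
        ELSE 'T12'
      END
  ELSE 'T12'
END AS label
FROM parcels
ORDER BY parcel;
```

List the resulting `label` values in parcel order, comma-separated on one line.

parcel=A12: service='economy' → outer ELSE → T12
parcel=A13: service='express' → inner[width_cm < 166] → T13
parcel=A15: service='ground' → outer ELSE → T12
parcel=A16: service='economy' → outer ELSE → T12
parcel=A24: service='economy' → outer ELSE → T12
parcel=A25: service='economy' → outer ELSE → T12
parcel=A31: service='express' → inner[ELSE] → T12
parcel=A45: service='freight' → outer ELSE → T12
parcel=A70: service='express' → inner[width_cm < 166] → T13
parcel=A88: service='express' → inner[width_cm < 83] → T3

T12, T13, T12, T12, T12, T12, T12, T12, T13, T3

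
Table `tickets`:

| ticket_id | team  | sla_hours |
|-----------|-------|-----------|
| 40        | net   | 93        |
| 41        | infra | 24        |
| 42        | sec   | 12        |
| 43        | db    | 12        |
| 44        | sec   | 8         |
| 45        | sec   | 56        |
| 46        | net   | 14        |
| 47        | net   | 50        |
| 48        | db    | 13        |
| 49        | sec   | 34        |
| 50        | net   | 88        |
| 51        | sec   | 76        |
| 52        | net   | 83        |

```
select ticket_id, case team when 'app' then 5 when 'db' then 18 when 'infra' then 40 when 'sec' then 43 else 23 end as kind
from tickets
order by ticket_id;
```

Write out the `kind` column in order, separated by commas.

ticket_id=40: ELSE → 23
ticket_id=41: team='infra' → 40
ticket_id=42: team='sec' → 43
ticket_id=43: team='db' → 18
ticket_id=44: team='sec' → 43
ticket_id=45: team='sec' → 43
ticket_id=46: ELSE → 23
ticket_id=47: ELSE → 23
ticket_id=48: team='db' → 18
ticket_id=49: team='sec' → 43
ticket_id=50: ELSE → 23
ticket_id=51: team='sec' → 43
ticket_id=52: ELSE → 23

23, 40, 43, 18, 43, 43, 23, 23, 18, 43, 23, 43, 23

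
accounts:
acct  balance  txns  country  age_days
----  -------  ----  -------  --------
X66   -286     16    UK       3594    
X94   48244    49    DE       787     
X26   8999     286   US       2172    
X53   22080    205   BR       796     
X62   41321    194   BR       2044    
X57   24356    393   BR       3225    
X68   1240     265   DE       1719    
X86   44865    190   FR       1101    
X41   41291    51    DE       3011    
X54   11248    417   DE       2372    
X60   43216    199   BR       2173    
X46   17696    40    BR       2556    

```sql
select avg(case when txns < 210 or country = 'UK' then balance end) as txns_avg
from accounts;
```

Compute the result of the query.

32303.375

acct=X66: ✓ → -286
acct=X94: ✓ → 48244
acct=X26: ✗
acct=X53: ✓ → 22080
acct=X62: ✓ → 41321
acct=X57: ✗
acct=X68: ✗
acct=X86: ✓ → 44865
acct=X41: ✓ → 41291
acct=X54: ✗
acct=X60: ✓ → 43216
acct=X46: ✓ → 17696
txns_avg = (-286 + 48244 + 22080 + 41321 + 44865 + 41291 + 43216 + 17696) / 8 = 32303.375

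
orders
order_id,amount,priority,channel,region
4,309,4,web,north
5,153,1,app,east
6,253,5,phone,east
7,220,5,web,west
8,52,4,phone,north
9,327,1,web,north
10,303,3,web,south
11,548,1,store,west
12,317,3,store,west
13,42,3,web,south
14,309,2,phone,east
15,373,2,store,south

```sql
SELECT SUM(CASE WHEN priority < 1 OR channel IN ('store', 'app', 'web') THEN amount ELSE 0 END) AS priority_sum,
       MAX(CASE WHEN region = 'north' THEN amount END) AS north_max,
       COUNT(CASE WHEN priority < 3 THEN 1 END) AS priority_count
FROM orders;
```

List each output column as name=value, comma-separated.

[priority_sum: priority < 1 OR channel IN ('store', 'app', 'web')]
order_id=4: ✓ → 309
order_id=5: ✓ → 153
order_id=6: ✗
order_id=7: ✓ → 220
order_id=8: ✗
order_id=9: ✓ → 327
order_id=10: ✓ → 303
order_id=11: ✓ → 548
order_id=12: ✓ → 317
order_id=13: ✓ → 42
order_id=14: ✗
order_id=15: ✓ → 373
priority_sum = 309 + 153 + 220 + 327 + 303 + 548 + 317 + 42 + 373 = 2592
—
[north_max: region = 'north']
order_id=4: ✓ → 309
order_id=5: ✗
order_id=6: ✗
order_id=7: ✗
order_id=8: ✓ → 52
order_id=9: ✓ → 327
order_id=10: ✗
order_id=11: ✗
order_id=12: ✗
order_id=13: ✗
order_id=14: ✗
order_id=15: ✗
north_max = MAX(309, 52, 327) = 327
—
[priority_count: priority < 3]
order_id=4: ✗
order_id=5: ✓ → 1
order_id=6: ✗
order_id=7: ✗
order_id=8: ✗
order_id=9: ✓ → 1
order_id=10: ✗
order_id=11: ✓ → 1
order_id=12: ✗
order_id=13: ✗
order_id=14: ✓ → 1
order_id=15: ✓ → 1
priority_count = COUNT(1, 1, 1, 1, 1) = 5

priority_sum=2592, north_max=327, priority_count=5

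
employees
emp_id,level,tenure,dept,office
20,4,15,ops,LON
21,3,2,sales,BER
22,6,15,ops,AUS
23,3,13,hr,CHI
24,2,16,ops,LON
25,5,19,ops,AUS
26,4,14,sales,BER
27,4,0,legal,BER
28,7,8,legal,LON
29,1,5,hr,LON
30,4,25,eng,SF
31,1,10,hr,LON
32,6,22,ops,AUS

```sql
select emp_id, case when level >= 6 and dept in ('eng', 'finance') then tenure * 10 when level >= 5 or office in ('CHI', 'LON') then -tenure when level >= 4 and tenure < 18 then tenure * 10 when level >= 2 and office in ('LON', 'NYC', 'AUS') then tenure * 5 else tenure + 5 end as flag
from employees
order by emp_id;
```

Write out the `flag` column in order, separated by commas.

emp_id=20: level >= 5 or office in ('CHI', 'LON') → -15
emp_id=21: ELSE → 7
emp_id=22: level >= 5 or office in ('CHI', 'LON') → -15
emp_id=23: level >= 5 or office in ('CHI', 'LON') → -13
emp_id=24: level >= 5 or office in ('CHI', 'LON') → -16
emp_id=25: level >= 5 or office in ('CHI', 'LON') → -19
emp_id=26: level >= 4 and tenure < 18 → 140
emp_id=27: level >= 4 and tenure < 18 → 0
emp_id=28: level >= 5 or office in ('CHI', 'LON') → -8
emp_id=29: level >= 5 or office in ('CHI', 'LON') → -5
emp_id=30: ELSE → 30
emp_id=31: level >= 5 or office in ('CHI', 'LON') → -10
emp_id=32: level >= 5 or office in ('CHI', 'LON') → -22

-15, 7, -15, -13, -16, -19, 140, 0, -8, -5, 30, -10, -22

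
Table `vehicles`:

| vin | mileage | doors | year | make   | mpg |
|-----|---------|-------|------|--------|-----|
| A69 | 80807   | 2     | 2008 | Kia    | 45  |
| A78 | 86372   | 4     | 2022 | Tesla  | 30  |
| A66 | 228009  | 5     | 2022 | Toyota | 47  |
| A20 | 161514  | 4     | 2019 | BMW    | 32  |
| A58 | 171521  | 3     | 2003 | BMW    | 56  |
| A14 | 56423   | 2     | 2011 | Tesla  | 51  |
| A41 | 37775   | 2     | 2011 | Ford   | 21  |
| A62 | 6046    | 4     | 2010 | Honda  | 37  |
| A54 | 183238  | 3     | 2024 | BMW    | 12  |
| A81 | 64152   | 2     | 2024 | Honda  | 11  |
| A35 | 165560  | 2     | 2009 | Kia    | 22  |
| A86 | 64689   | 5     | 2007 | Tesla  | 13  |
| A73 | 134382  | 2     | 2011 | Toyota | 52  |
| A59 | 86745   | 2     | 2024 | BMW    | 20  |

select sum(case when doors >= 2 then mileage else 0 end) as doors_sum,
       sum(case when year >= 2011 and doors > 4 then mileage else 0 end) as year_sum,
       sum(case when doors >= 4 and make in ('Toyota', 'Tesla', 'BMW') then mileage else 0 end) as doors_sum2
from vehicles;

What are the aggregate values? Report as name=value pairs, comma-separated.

[doors_sum: doors >= 2]
vin=A69: ✓ → 80807
vin=A78: ✓ → 86372
vin=A66: ✓ → 228009
vin=A20: ✓ → 161514
vin=A58: ✓ → 171521
vin=A14: ✓ → 56423
vin=A41: ✓ → 37775
vin=A62: ✓ → 6046
vin=A54: ✓ → 183238
vin=A81: ✓ → 64152
vin=A35: ✓ → 165560
vin=A86: ✓ → 64689
vin=A73: ✓ → 134382
vin=A59: ✓ → 86745
doors_sum = 80807 + 86372 + 228009 + 161514 + 171521 + 56423 + 37775 + 6046 + 183238 + 64152 + 165560 + 64689 + 134382 + 86745 = 1527233
—
[year_sum: year >= 2011 and doors > 4]
vin=A69: ✗
vin=A78: ✗
vin=A66: ✓ → 228009
vin=A20: ✗
vin=A58: ✗
vin=A14: ✗
vin=A41: ✗
vin=A62: ✗
vin=A54: ✗
vin=A81: ✗
vin=A35: ✗
vin=A86: ✗
vin=A73: ✗
vin=A59: ✗
year_sum = 228009
—
[doors_sum2: doors >= 4 and make in ('Toyota', 'Tesla', 'BMW')]
vin=A69: ✗
vin=A78: ✓ → 86372
vin=A66: ✓ → 228009
vin=A20: ✓ → 161514
vin=A58: ✗
vin=A14: ✗
vin=A41: ✗
vin=A62: ✗
vin=A54: ✗
vin=A81: ✗
vin=A35: ✗
vin=A86: ✓ → 64689
vin=A73: ✗
vin=A59: ✗
doors_sum2 = 86372 + 228009 + 161514 + 64689 = 540584

doors_sum=1527233, year_sum=228009, doors_sum2=540584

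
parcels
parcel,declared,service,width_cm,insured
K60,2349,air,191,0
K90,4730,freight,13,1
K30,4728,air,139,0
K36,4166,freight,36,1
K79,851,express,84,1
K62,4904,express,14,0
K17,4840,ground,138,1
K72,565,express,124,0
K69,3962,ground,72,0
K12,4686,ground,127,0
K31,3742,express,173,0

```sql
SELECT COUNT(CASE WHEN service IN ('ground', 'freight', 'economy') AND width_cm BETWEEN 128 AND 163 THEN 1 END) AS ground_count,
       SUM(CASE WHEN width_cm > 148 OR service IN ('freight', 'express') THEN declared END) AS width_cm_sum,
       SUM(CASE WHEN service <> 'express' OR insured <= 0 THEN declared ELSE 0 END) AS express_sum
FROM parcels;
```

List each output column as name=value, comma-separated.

[ground_count: service IN ('ground', 'freight', 'economy') AND width_cm BETWEEN 128 AND 163]
parcel=K60: ✗
parcel=K90: ✗
parcel=K30: ✗
parcel=K36: ✗
parcel=K79: ✗
parcel=K62: ✗
parcel=K17: ✓ → 1
parcel=K72: ✗
parcel=K69: ✗
parcel=K12: ✗
parcel=K31: ✗
ground_count = COUNT(1) = 1
—
[width_cm_sum: width_cm > 148 OR service IN ('freight', 'express')]
parcel=K60: ✓ → 2349
parcel=K90: ✓ → 4730
parcel=K30: ✗
parcel=K36: ✓ → 4166
parcel=K79: ✓ → 851
parcel=K62: ✓ → 4904
parcel=K17: ✗
parcel=K72: ✓ → 565
parcel=K69: ✗
parcel=K12: ✗
parcel=K31: ✓ → 3742
width_cm_sum = 2349 + 4730 + 4166 + 851 + 4904 + 565 + 3742 = 21307
—
[express_sum: service <> 'express' OR insured <= 0]
parcel=K60: ✓ → 2349
parcel=K90: ✓ → 4730
parcel=K30: ✓ → 4728
parcel=K36: ✓ → 4166
parcel=K79: ✗
parcel=K62: ✓ → 4904
parcel=K17: ✓ → 4840
parcel=K72: ✓ → 565
parcel=K69: ✓ → 3962
parcel=K12: ✓ → 4686
parcel=K31: ✓ → 3742
express_sum = 2349 + 4730 + 4728 + 4166 + 4904 + 4840 + 565 + 3962 + 4686 + 3742 = 38672

ground_count=1, width_cm_sum=21307, express_sum=38672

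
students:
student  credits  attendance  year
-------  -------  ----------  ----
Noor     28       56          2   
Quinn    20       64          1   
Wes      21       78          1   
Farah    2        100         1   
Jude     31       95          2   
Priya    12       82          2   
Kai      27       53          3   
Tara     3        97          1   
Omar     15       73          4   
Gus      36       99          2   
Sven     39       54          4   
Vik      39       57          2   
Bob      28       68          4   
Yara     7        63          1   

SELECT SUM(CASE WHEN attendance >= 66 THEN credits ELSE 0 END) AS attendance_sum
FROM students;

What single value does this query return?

student=Noor: ✗
student=Quinn: ✗
student=Wes: ✓ → 21
student=Farah: ✓ → 2
student=Jude: ✓ → 31
student=Priya: ✓ → 12
student=Kai: ✗
student=Tara: ✓ → 3
student=Omar: ✓ → 15
student=Gus: ✓ → 36
student=Sven: ✗
student=Vik: ✗
student=Bob: ✓ → 28
student=Yara: ✗
attendance_sum = 21 + 2 + 31 + 12 + 3 + 15 + 36 + 28 = 148

148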